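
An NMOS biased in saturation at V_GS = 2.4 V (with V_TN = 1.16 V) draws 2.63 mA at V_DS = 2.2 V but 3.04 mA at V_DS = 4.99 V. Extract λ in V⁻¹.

λ = 0.0637 V⁻¹

With V_GS fixed, I_D ∝ (1 + λ V_DS) in saturation, so I_D2/I_D1 = (1 + λ V_DS2)/(1 + λ V_DS1).
3.04/2.63 = 1.156 = (1 + 4.99 λ)/(1 + 2.2 λ).
Solving: λ (I_D1 V_DS2 − I_D2 V_DS1) = I_D2 − I_D1, so λ = (3.04 − 2.63) / (2.63 × 4.99 − 3.04 × 2.2) = 0.41 / 6.44 = 0.0637 V⁻¹.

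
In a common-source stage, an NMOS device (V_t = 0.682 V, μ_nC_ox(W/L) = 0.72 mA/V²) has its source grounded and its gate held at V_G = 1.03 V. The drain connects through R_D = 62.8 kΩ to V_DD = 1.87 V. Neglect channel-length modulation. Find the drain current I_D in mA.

I_D = 0.0276 mA

V_GS = V_G = 1.03 V, so V_ov = 1.03 − 0.682 = 0.348 V.
Assume saturation: I_D = ½ k_n V_ov² = 0.5 × 0.72 × 0.348² = 0.0436 mA, giving V_DS = V_DD − I_D R_D = 1.87 − 0.0436 × 62.8 = -0.868 V.
But -0.868 V < V_ov = 0.348 V, so the device is actually in triode.
In triode I_D = k_n[V_ov V_DS − ½ V_DS²] and I_D = (V_DD − V_DS)/R_D. Equating: 22.6 V_DS² − 16.74 V_DS + 1.87 = 0, giving V_DS = 0.137 V (the root below V_ov).
I_D = (1.87 − 0.137) / 62.8 = 0.0276 mA.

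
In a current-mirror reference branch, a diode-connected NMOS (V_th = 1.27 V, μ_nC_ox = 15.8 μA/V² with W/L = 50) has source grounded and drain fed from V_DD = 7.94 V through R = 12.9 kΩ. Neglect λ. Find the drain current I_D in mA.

I_D = 0.436 mA

With gate tied to drain, V_GS = V_DS ≥ V_GS − V_th, so the device is in saturation.
k_n = μ_nC_ox · (W/L) = 0.79 mA/V².
KCL at the drain: ½ k_n (V_GS − V_th)² = (V_DD − V_GS)/R.
Let x = V_GS − 1.27. Then 5.1 x² + x − 6.67 = 0, giving x = 1.05 V (positive root), so V_GS = 2.32 V.
I_D = (V_DD − V_GS)/R = (7.94 − 2.32) / 12.9 = 0.436 mA.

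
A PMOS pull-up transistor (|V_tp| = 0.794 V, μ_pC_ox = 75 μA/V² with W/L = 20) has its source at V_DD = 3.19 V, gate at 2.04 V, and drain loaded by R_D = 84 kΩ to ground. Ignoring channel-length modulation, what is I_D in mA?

V_SG = V_DD − V_G = 3.19 − 2.04 = 1.15 V, so V_ov = 1.15 − 0.794 = 0.356 V.
k_p = μ_pC_ox · (W/L) = 1.5 mA/V².
Assume saturation: I_D = ½ k_p V_ov² = 0.5 × 1.5 × 0.356² = 0.0951 mA, giving V_SD = V_DD − I_D R_D = 3.19 − 0.0951 × 84 = -4.79 V.
But -4.79 V < V_ov = 0.356 V, so the device is actually in triode.
In triode I_D = k_p[V_ov V_SD − ½ V_SD²] and I_D = (V_DD − V_SD)/R_D. Equating: 63 V_SD² − 45.86 V_SD + 3.19 = 0, giving V_SD = 0.0779 V (the root below V_ov).
I_D = (3.19 − 0.0779) / 84 = 0.037 mA.

I_D = 0.0370 mA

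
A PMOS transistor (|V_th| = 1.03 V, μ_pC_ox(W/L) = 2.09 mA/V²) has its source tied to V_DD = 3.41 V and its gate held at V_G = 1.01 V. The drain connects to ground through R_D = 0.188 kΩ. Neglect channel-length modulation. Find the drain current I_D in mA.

I_D = 1.96 mA

V_SG = V_DD − V_G = 3.41 − 1.01 = 2.4 V, so V_ov = 2.4 − 1.03 = 1.37 V.
Assume saturation: I_D = ½ k_p V_ov² = 0.5 × 2.09 × 1.37² = 1.96 mA, giving V_SD = V_DD − I_D R_D = 3.41 − 1.96 × 0.188 = 3.04 V.
V_SD = 3.04 V ≥ V_ov = 1.37 V, confirming saturation.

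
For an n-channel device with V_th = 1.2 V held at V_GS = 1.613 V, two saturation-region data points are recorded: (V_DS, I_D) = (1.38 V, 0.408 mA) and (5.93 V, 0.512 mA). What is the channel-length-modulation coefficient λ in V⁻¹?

With V_GS fixed, I_D ∝ (1 + λ V_DS) in saturation, so I_D2/I_D1 = (1 + λ V_DS2)/(1 + λ V_DS1).
0.512/0.408 = 1.255 = (1 + 5.93 λ)/(1 + 1.38 λ).
Solving: λ (I_D1 V_DS2 − I_D2 V_DS1) = I_D2 − I_D1, so λ = (0.512 − 0.408) / (0.408 × 5.93 − 0.512 × 1.38) = 0.104 / 1.71 = 0.0607 V⁻¹.

λ = 0.0607 V⁻¹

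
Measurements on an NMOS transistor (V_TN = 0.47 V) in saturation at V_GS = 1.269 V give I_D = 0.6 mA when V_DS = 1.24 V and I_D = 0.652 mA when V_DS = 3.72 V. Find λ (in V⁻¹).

With V_GS fixed, I_D ∝ (1 + λ V_DS) in saturation, so I_D2/I_D1 = (1 + λ V_DS2)/(1 + λ V_DS1).
0.652/0.6 = 1.087 = (1 + 3.72 λ)/(1 + 1.24 λ).
Solving: λ (I_D1 V_DS2 − I_D2 V_DS1) = I_D2 − I_D1, so λ = (0.652 − 0.6) / (0.6 × 3.72 − 0.652 × 1.24) = 0.052 / 1.42 = 0.0365 V⁻¹.

λ = 0.0365 V⁻¹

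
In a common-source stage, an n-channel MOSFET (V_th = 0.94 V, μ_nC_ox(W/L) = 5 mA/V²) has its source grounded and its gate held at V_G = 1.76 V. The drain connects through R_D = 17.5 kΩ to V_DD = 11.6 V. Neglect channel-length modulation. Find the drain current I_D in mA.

V_GS = V_G = 1.76 V, so V_ov = 1.76 − 0.94 = 0.82 V.
Assume saturation: I_D = ½ k_n V_ov² = 0.5 × 5 × 0.82² = 1.68 mA, giving V_DS = V_DD − I_D R_D = 11.6 − 1.68 × 17.5 = -17.8 V.
But -17.8 V < V_ov = 0.82 V, so the device is actually in triode.
In triode I_D = k_n[V_ov V_DS − ½ V_DS²] and I_D = (V_DD − V_DS)/R_D. Equating: 43.8 V_DS² − 72.75 V_DS + 11.6 = 0, giving V_DS = 0.179 V (the root below V_ov).
I_D = (11.6 − 0.179) / 17.5 = 0.653 mA.

I_D = 0.653 mA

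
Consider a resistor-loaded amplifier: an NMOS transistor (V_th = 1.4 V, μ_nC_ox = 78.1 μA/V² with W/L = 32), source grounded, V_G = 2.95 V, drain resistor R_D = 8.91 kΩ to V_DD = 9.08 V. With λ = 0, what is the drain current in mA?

V_GS = V_G = 2.95 V, so V_ov = 2.95 − 1.4 = 1.55 V.
k_n = μ_nC_ox · (W/L) = 2.499 mA/V².
Assume saturation: I_D = ½ k_n V_ov² = 0.5 × 2.499 × 1.55² = 3 mA, giving V_DS = V_DD − I_D R_D = 9.08 − 3 × 8.91 = -17.7 V.
But -17.7 V < V_ov = 1.55 V, so the device is actually in triode.
In triode I_D = k_n[V_ov V_DS − ½ V_DS²] and I_D = (V_DD − V_DS)/R_D. Equating: 11.1 V_DS² − 35.52 V_DS + 9.08 = 0, giving V_DS = 0.28 V (the root below V_ov).
I_D = (9.08 − 0.28) / 8.91 = 0.988 mA.

I_D = 0.988 mA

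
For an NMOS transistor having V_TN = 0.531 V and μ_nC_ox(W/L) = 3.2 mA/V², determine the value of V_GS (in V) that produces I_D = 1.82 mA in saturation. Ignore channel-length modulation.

V_GS = 1.60 V

In saturation I_D = ½ k_n (V_GS − V_TN)², so V_GS − V_TN = √(2 I_D / k_n) = √(2 × 1.82 / 3.2) = 1.07 V.
V_GS = 0.531 + 1.07 = 1.6 V.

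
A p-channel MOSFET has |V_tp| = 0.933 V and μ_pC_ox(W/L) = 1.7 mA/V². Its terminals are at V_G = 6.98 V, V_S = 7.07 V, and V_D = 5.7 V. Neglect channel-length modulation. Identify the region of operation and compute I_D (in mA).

V_SG = V_S − V_G = 7.07 − 6.98 = 0.09 V; V_SD = V_S − V_D = 7.07 − 5.7 = 1.37 V.
V_SG = 0.09 V < |V_tp| = 0.933 V, so the transistor is in cutoff.

Cutoff; I_D = 0 mA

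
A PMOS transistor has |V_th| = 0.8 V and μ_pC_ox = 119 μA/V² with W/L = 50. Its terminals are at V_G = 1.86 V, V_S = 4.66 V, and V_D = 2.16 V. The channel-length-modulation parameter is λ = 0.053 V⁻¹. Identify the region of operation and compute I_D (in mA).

V_SG = V_S − V_G = 4.66 − 1.86 = 2.8 V; V_SD = V_S − V_D = 4.66 − 2.16 = 2.5 V.
k_p = μ_pC_ox · (W/L) = 5.95 mA/V².
V_ov = V_SG − |V_th| = 2.8 − 0.8 = 2 V.
Since V_SD = 2.5 V ≥ V_ov = 2 V, the device is in saturation.
I_D = ½ k_p V_ov² (1 + λ V_SD) = 0.5 × 5.95 × 2² × (1 + 0.053 × 2.5) = 13.5 mA.

Saturation; I_D = 13.5 mA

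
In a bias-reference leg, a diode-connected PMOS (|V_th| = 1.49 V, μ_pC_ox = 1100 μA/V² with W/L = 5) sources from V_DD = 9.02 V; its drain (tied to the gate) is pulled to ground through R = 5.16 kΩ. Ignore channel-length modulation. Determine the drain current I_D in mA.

I_D = 1.32 mA

With gate tied to drain, V_SG = V_SD ≥ V_SG − |V_th|, so the device is in saturation.
k_p = μ_pC_ox · (W/L) = 5.5 mA/V².
KCL at the drain: ½ k_p (V_SG − |V_th|)² = (V_DD − V_SG)/R.
Let x = V_SG − 1.49. Then 14.2 x² + x − 7.53 = 0, giving x = 0.694 V (positive root), so V_SG = 2.18 V.
I_D = (V_DD − V_SG)/R = (9.02 − 2.18) / 5.16 = 1.32 mA.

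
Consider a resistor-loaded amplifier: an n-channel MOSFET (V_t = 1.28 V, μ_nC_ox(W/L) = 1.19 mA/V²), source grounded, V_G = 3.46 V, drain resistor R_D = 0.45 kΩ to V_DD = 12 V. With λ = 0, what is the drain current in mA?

V_GS = V_G = 3.46 V, so V_ov = 3.46 − 1.28 = 2.18 V.
Assume saturation: I_D = ½ k_n V_ov² = 0.5 × 1.19 × 2.18² = 2.83 mA, giving V_DS = V_DD − I_D R_D = 12 − 2.83 × 0.45 = 10.7 V.
V_DS = 10.7 V ≥ V_ov = 2.18 V, confirming saturation.

I_D = 2.83 mA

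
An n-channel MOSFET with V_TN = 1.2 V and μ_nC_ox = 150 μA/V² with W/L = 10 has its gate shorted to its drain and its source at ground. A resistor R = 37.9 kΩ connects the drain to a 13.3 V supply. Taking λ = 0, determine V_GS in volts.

V_GS = 1.84 V

With gate tied to drain, V_GS = V_DS ≥ V_GS − V_TN, so the device is in saturation.
k_n = μ_nC_ox · (W/L) = 1.5 mA/V².
KCL at the drain: ½ k_n (V_GS − V_TN)² = (V_DD − V_GS)/R.
Let x = V_GS − 1.2. Then 28.4 x² + x − 12.1 = 0, giving x = 0.635 V (positive root), so V_GS = 1.84 V.
I_D = (V_DD − V_GS)/R = (13.3 − 1.84) / 37.9 = 0.303 mA.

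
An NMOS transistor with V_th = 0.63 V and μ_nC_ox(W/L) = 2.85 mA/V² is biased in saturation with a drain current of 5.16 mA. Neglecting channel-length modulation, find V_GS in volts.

In saturation I_D = ½ k_n (V_GS − V_th)², so V_GS − V_th = √(2 I_D / k_n) = √(2 × 5.16 / 2.85) = 1.9 V.
V_GS = 0.63 + 1.9 = 2.53 V.

V_GS = 2.53 V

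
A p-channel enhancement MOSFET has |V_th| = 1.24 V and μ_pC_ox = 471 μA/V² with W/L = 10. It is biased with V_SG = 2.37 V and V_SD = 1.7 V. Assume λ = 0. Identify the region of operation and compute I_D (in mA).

Saturation; I_D = 3.01 mA

k_p = μ_pC_ox · (W/L) = 4.71 mA/V².
V_ov = V_SG − |V_th| = 2.37 − 1.24 = 1.13 V.
Since V_SD = 1.7 V ≥ V_ov = 1.13 V, the device is in saturation.
I_D = ½ k_p V_ov² = 0.5 × 4.71 × 1.13² = 3.01 mA.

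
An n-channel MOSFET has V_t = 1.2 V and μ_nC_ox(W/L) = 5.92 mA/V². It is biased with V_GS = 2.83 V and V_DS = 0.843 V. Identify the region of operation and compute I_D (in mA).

V_ov = V_GS − V_t = 2.83 − 1.2 = 1.63 V.
Since V_DS = 0.843 V < V_ov = 1.63 V, the device is in the triode region.
I_D = k_n [V_ov · V_DS − ½ V_DS²] = 5.92 × [1.63 × 0.843 − 0.5 × 0.843²] = 6.03 mA.

Triode; I_D = 6.03 mA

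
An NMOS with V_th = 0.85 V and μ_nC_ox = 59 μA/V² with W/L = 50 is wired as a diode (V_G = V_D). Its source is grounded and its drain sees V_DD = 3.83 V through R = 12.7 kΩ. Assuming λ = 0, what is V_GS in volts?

V_GS = 1.22 V

With gate tied to drain, V_GS = V_DS ≥ V_GS − V_th, so the device is in saturation.
k_n = μ_nC_ox · (W/L) = 2.95 mA/V².
KCL at the drain: ½ k_n (V_GS − V_th)² = (V_DD − V_GS)/R.
Let x = V_GS − 0.85. Then 18.7 x² + x − 2.98 = 0, giving x = 0.373 V (positive root), so V_GS = 1.22 V.
I_D = (V_DD − V_GS)/R = (3.83 − 1.22) / 12.7 = 0.205 mA.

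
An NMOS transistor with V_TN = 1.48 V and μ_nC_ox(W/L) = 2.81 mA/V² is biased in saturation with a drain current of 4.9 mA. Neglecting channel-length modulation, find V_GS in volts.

In saturation I_D = ½ k_n (V_GS − V_TN)², so V_GS − V_TN = √(2 I_D / k_n) = √(2 × 4.9 / 2.81) = 1.87 V.
V_GS = 1.48 + 1.87 = 3.35 V.

V_GS = 3.35 V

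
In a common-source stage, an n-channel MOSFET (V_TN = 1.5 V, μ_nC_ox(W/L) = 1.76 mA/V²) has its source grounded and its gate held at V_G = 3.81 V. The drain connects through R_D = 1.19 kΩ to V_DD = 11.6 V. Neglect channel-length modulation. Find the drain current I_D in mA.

I_D = 4.70 mA

V_GS = V_G = 3.81 V, so V_ov = 3.81 − 1.5 = 2.31 V.
Assume saturation: I_D = ½ k_n V_ov² = 0.5 × 1.76 × 2.31² = 4.7 mA, giving V_DS = V_DD − I_D R_D = 11.6 − 4.7 × 1.19 = 6.01 V.
V_DS = 6.01 V ≥ V_ov = 2.31 V, confirming saturation.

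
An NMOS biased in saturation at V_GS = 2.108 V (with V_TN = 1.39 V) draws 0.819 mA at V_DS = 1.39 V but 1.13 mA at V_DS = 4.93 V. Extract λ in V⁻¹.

With V_GS fixed, I_D ∝ (1 + λ V_DS) in saturation, so I_D2/I_D1 = (1 + λ V_DS2)/(1 + λ V_DS1).
1.13/0.819 = 1.38 = (1 + 4.93 λ)/(1 + 1.39 λ).
Solving: λ (I_D1 V_DS2 − I_D2 V_DS1) = I_D2 − I_D1, so λ = (1.13 − 0.819) / (0.819 × 4.93 − 1.13 × 1.39) = 0.311 / 2.47 = 0.126 V⁻¹.

λ = 0.126 V⁻¹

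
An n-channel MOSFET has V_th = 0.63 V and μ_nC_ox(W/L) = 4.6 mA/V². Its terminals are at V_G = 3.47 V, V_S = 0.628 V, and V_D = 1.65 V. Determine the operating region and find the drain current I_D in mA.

V_GS = V_G − V_S = 3.47 − 0.628 = 2.84 V; V_DS = V_D − V_S = 1.65 − 0.628 = 1.02 V.
V_ov = V_GS − V_th = 2.84 − 0.63 = 2.21 V.
Since V_DS = 1.02 V < V_ov = 2.21 V, the device is in the triode region.
I_D = k_n [V_ov · V_DS − ½ V_DS²] = 4.6 × [2.21 × 1.02 − 0.5 × 1.02²] = 8 mA.

Triode; I_D = 8.00 mA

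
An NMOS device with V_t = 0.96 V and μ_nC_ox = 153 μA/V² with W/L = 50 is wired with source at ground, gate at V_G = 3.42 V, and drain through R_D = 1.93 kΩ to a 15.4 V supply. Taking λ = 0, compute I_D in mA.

I_D = 7.74 mA

V_GS = V_G = 3.42 V, so V_ov = 3.42 − 0.96 = 2.46 V.
k_n = μ_nC_ox · (W/L) = 7.65 mA/V².
Assume saturation: I_D = ½ k_n V_ov² = 0.5 × 7.65 × 2.46² = 23.1 mA, giving V_DS = V_DD − I_D R_D = 15.4 − 23.1 × 1.93 = -29.3 V.
But -29.3 V < V_ov = 2.46 V, so the device is actually in triode.
In triode I_D = k_n[V_ov V_DS − ½ V_DS²] and I_D = (V_DD − V_DS)/R_D. Equating: 7.38 V_DS² − 37.32 V_DS + 15.4 = 0, giving V_DS = 0.453 V (the root below V_ov).
I_D = (15.4 − 0.453) / 1.93 = 7.74 mA.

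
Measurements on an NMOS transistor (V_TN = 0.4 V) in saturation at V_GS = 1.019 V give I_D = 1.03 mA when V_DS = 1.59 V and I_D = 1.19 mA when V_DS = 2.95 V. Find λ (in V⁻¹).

λ = 0.140 V⁻¹

With V_GS fixed, I_D ∝ (1 + λ V_DS) in saturation, so I_D2/I_D1 = (1 + λ V_DS2)/(1 + λ V_DS1).
1.19/1.03 = 1.155 = (1 + 2.95 λ)/(1 + 1.59 λ).
Solving: λ (I_D1 V_DS2 − I_D2 V_DS1) = I_D2 − I_D1, so λ = (1.19 − 1.03) / (1.03 × 2.95 − 1.19 × 1.59) = 0.16 / 1.15 = 0.14 V⁻¹.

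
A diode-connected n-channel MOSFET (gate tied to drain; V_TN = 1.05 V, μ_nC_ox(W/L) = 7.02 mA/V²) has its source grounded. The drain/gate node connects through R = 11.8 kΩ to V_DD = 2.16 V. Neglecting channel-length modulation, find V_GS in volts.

With gate tied to drain, V_GS = V_DS ≥ V_GS − V_TN, so the device is in saturation.
KCL at the drain: ½ k_n (V_GS − V_TN)² = (V_DD − V_GS)/R.
Let x = V_GS − 1.05. Then 41.4 x² + x − 1.11 = 0, giving x = 0.152 V (positive root), so V_GS = 1.2 V.
I_D = (V_DD − V_GS)/R = (2.16 − 1.2) / 11.8 = 0.0812 mA.

V_GS = 1.20 V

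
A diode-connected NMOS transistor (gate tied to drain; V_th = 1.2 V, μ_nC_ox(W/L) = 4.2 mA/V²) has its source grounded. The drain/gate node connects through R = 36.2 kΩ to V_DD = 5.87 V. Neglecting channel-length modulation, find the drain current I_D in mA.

I_D = 0.122 mA

With gate tied to drain, V_GS = V_DS ≥ V_GS − V_th, so the device is in saturation.
KCL at the drain: ½ k_n (V_GS − V_th)² = (V_DD − V_GS)/R.
Let x = V_GS − 1.2. Then 76 x² + x − 4.67 = 0, giving x = 0.241 V (positive root), so V_GS = 1.44 V.
I_D = (V_DD − V_GS)/R = (5.87 − 1.44) / 36.2 = 0.122 mA.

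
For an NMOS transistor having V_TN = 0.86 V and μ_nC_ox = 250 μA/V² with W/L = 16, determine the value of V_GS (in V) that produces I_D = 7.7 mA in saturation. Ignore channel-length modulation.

V_GS = 2.82 V

k_n = μ_nC_ox · (W/L) = 4 mA/V².
In saturation I_D = ½ k_n (V_GS − V_TN)², so V_GS − V_TN = √(2 I_D / k_n) = √(2 × 7.7 / 4) = 1.96 V.
V_GS = 0.86 + 1.96 = 2.82 V.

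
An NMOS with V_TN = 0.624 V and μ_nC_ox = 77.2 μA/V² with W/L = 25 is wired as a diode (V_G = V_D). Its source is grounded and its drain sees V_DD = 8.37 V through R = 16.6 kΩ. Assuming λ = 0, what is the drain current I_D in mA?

With gate tied to drain, V_GS = V_DS ≥ V_GS − V_TN, so the device is in saturation.
k_n = μ_nC_ox · (W/L) = 1.93 mA/V².
KCL at the drain: ½ k_n (V_GS − V_TN)² = (V_DD − V_GS)/R.
Let x = V_GS − 0.624. Then 16 x² + x − 7.746 = 0, giving x = 0.665 V (positive root), so V_GS = 1.29 V.
I_D = (V_DD − V_GS)/R = (8.37 − 1.29) / 16.6 = 0.427 mA.

I_D = 0.427 mA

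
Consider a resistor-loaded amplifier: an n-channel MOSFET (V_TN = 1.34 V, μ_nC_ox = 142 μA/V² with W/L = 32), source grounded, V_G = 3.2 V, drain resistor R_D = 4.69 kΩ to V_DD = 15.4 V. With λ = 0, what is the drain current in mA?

V_GS = V_G = 3.2 V, so V_ov = 3.2 − 1.34 = 1.86 V.
k_n = μ_nC_ox · (W/L) = 4.544 mA/V².
Assume saturation: I_D = ½ k_n V_ov² = 0.5 × 4.544 × 1.86² = 7.86 mA, giving V_DS = V_DD − I_D R_D = 15.4 − 7.86 × 4.69 = -21.5 V.
But -21.5 V < V_ov = 1.86 V, so the device is actually in triode.
In triode I_D = k_n[V_ov V_DS − ½ V_DS²] and I_D = (V_DD − V_DS)/R_D. Equating: 10.7 V_DS² − 40.64 V_DS + 15.4 = 0, giving V_DS = 0.427 V (the root below V_ov).
I_D = (15.4 − 0.427) / 4.69 = 3.19 mA.

I_D = 3.19 mA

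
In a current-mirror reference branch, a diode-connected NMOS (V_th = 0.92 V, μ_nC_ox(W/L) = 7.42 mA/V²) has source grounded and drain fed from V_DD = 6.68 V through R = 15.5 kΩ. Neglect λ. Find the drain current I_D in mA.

I_D = 0.352 mA

With gate tied to drain, V_GS = V_DS ≥ V_GS − V_th, so the device is in saturation.
KCL at the drain: ½ k_n (V_GS − V_th)² = (V_DD − V_GS)/R.
Let x = V_GS − 0.92. Then 57.5 x² + x − 5.76 = 0, giving x = 0.308 V (positive root), so V_GS = 1.23 V.
I_D = (V_DD − V_GS)/R = (6.68 − 1.23) / 15.5 = 0.352 mA.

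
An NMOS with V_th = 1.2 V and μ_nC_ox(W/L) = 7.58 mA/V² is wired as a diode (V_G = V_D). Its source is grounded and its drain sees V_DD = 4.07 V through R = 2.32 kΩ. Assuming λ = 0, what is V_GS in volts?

With gate tied to drain, V_GS = V_DS ≥ V_GS − V_th, so the device is in saturation.
KCL at the drain: ½ k_n (V_GS − V_th)² = (V_DD − V_GS)/R.
Let x = V_GS − 1.2. Then 8.79 x² + x − 2.87 = 0, giving x = 0.517 V (positive root), so V_GS = 1.72 V.
I_D = (V_DD − V_GS)/R = (4.07 − 1.72) / 2.32 = 1.01 mA.

V_GS = 1.72 V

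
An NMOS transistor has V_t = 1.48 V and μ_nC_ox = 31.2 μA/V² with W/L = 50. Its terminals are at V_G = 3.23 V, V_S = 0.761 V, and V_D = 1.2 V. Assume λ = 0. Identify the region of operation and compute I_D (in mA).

V_GS = V_G − V_S = 3.23 − 0.761 = 2.47 V; V_DS = V_D − V_S = 1.2 − 0.761 = 0.439 V.
k_n = μ_nC_ox · (W/L) = 1.56 mA/V².
V_ov = V_GS − V_t = 2.47 − 1.48 = 0.989 V.
Since V_DS = 0.439 V < V_ov = 0.989 V, the device is in the triode region.
I_D = k_n [V_ov · V_DS − ½ V_DS²] = 1.56 × [0.989 × 0.439 − 0.5 × 0.439²] = 0.527 mA.

Triode; I_D = 0.527 mA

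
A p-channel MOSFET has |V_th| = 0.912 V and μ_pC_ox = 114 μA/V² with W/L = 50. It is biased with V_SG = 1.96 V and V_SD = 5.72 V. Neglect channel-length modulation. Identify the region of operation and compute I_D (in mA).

Saturation; I_D = 3.13 mA

k_p = μ_pC_ox · (W/L) = 5.7 mA/V².
V_ov = V_SG − |V_th| = 1.96 − 0.912 = 1.05 V.
Since V_SD = 5.72 V ≥ V_ov = 1.05 V, the device is in saturation.
I_D = ½ k_p V_ov² = 0.5 × 5.7 × 1.05² = 3.13 mA.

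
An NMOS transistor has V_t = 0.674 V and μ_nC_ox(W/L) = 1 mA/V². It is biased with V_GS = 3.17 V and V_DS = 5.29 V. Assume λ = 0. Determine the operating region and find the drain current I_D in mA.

Saturation; I_D = 3.12 mA

V_ov = V_GS − V_t = 3.17 − 0.674 = 2.5 V.
Since V_DS = 5.29 V ≥ V_ov = 2.5 V, the device is in saturation.
I_D = ½ k_n V_ov² = 0.5 × 1 × 2.5² = 3.12 mA.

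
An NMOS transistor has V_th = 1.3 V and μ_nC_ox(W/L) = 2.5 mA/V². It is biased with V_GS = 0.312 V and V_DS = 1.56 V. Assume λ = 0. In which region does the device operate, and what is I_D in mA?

V_GS = 0.312 V < V_th = 1.3 V, so the transistor is in cutoff.

Cutoff; I_D = 0 mA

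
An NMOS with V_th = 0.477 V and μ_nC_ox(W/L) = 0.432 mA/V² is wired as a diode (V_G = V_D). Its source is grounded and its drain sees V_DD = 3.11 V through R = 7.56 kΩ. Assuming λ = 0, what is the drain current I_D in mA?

With gate tied to drain, V_GS = V_DS ≥ V_GS − V_th, so the device is in saturation.
KCL at the drain: ½ k_n (V_GS − V_th)² = (V_DD − V_GS)/R.
Let x = V_GS − 0.477. Then 1.63 x² + x − 2.633 = 0, giving x = 1 V (positive root), so V_GS = 1.48 V.
I_D = (V_DD − V_GS)/R = (3.11 − 1.48) / 7.56 = 0.216 mA.

I_D = 0.216 mA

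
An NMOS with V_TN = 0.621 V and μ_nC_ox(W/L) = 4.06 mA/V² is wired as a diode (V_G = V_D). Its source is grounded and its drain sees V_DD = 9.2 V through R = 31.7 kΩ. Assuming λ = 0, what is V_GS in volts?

V_GS = 0.978 V

With gate tied to drain, V_GS = V_DS ≥ V_GS − V_TN, so the device is in saturation.
KCL at the drain: ½ k_n (V_GS − V_TN)² = (V_DD − V_GS)/R.
Let x = V_GS − 0.621. Then 64.4 x² + x − 8.579 = 0, giving x = 0.357 V (positive root), so V_GS = 0.978 V.
I_D = (V_DD − V_GS)/R = (9.2 − 0.978) / 31.7 = 0.259 mA.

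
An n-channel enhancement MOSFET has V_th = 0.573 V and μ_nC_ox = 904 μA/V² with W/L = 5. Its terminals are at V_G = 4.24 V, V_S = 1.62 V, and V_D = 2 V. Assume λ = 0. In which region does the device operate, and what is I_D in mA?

Triode; I_D = 3.19 mA

V_GS = V_G − V_S = 4.24 − 1.62 = 2.62 V; V_DS = V_D − V_S = 2 − 1.62 = 0.38 V.
k_n = μ_nC_ox · (W/L) = 4.52 mA/V².
V_ov = V_GS − V_th = 2.62 − 0.573 = 2.05 V.
Since V_DS = 0.38 V < V_ov = 2.05 V, the device is in the triode region.
I_D = k_n [V_ov · V_DS − ½ V_DS²] = 4.52 × [2.05 × 0.38 − 0.5 × 0.38²] = 3.19 mA.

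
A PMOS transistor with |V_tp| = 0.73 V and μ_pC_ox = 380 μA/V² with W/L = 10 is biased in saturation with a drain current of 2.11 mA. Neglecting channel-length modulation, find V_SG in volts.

V_SG = 1.78 V

k_p = μ_pC_ox · (W/L) = 3.8 mA/V².
In saturation I_D = ½ k_p (V_SG − |V_tp|)², so V_SG − |V_tp| = √(2 I_D / k_p) = √(2 × 2.11 / 3.8) = 1.05 V.
V_SG = 0.73 + 1.05 = 1.78 V.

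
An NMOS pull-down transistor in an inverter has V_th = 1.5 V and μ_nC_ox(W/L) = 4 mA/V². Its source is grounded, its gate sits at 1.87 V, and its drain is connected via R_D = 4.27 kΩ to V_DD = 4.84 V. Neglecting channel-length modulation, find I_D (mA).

V_GS = V_G = 1.87 V, so V_ov = 1.87 − 1.5 = 0.37 V.
Assume saturation: I_D = ½ k_n V_ov² = 0.5 × 4 × 0.37² = 0.274 mA, giving V_DS = V_DD − I_D R_D = 4.84 − 0.274 × 4.27 = 3.67 V.
V_DS = 3.67 V ≥ V_ov = 0.37 V, confirming saturation.

I_D = 0.274 mA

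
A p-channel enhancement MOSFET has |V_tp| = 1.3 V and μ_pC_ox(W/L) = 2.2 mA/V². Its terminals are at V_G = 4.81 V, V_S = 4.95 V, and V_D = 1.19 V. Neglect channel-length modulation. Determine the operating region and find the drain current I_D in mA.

Cutoff; I_D = 0 mA

V_SG = V_S − V_G = 4.95 − 4.81 = 0.14 V; V_SD = V_S − V_D = 4.95 − 1.19 = 3.76 V.
V_SG = 0.14 V < |V_tp| = 1.3 V, so the transistor is in cutoff.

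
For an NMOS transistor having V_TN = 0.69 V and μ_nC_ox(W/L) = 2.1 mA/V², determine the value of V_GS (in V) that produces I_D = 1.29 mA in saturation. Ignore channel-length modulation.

In saturation I_D = ½ k_n (V_GS − V_TN)², so V_GS − V_TN = √(2 I_D / k_n) = √(2 × 1.29 / 2.1) = 1.11 V.
V_GS = 0.69 + 1.11 = 1.8 V.

V_GS = 1.80 V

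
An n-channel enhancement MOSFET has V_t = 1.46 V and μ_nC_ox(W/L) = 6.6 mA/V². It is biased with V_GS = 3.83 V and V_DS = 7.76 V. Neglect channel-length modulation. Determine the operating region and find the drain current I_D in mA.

Saturation; I_D = 18.5 mA

V_ov = V_GS − V_t = 3.83 − 1.46 = 2.37 V.
Since V_DS = 7.76 V ≥ V_ov = 2.37 V, the device is in saturation.
I_D = ½ k_n V_ov² = 0.5 × 6.6 × 2.37² = 18.5 mA.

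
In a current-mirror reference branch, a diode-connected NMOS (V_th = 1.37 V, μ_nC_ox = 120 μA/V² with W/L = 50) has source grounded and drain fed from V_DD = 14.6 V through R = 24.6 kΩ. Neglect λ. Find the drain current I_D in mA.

With gate tied to drain, V_GS = V_DS ≥ V_GS − V_th, so the device is in saturation.
k_n = μ_nC_ox · (W/L) = 6 mA/V².
KCL at the drain: ½ k_n (V_GS − V_th)² = (V_DD − V_GS)/R.
Let x = V_GS − 1.37. Then 73.8 x² + x − 13.23 = 0, giving x = 0.417 V (positive root), so V_GS = 1.79 V.
I_D = (V_DD − V_GS)/R = (14.6 − 1.79) / 24.6 = 0.521 mA.

I_D = 0.521 mA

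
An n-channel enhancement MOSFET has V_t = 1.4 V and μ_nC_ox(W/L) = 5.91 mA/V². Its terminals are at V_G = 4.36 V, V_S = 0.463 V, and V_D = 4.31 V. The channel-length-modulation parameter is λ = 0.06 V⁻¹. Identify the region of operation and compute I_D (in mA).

V_GS = V_G − V_S = 4.36 − 0.463 = 3.9 V; V_DS = V_D − V_S = 4.31 − 0.463 = 3.85 V.
V_ov = V_GS − V_t = 3.9 − 1.4 = 2.5 V.
Since V_DS = 3.85 V ≥ V_ov = 2.5 V, the device is in saturation.
I_D = ½ k_n V_ov² (1 + λ V_DS) = 0.5 × 5.91 × 2.5² × (1 + 0.06 × 3.85) = 22.7 mA.

Saturation; I_D = 22.7 mA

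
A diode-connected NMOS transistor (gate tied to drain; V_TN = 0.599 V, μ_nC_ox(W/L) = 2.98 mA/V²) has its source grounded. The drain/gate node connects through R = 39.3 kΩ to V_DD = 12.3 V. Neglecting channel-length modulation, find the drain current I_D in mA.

With gate tied to drain, V_GS = V_DS ≥ V_GS − V_TN, so the device is in saturation.
KCL at the drain: ½ k_n (V_GS − V_TN)² = (V_DD − V_GS)/R.
Let x = V_GS − 0.599. Then 58.6 x² + x − 11.7 = 0, giving x = 0.439 V (positive root), so V_GS = 1.04 V.
I_D = (V_DD − V_GS)/R = (12.3 − 1.04) / 39.3 = 0.287 mA.

I_D = 0.287 mA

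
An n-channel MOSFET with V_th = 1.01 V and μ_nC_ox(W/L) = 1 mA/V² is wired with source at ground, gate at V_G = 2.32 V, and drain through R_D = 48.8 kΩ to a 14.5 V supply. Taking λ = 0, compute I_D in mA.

V_GS = V_G = 2.32 V, so V_ov = 2.32 − 1.01 = 1.31 V.
Assume saturation: I_D = ½ k_n V_ov² = 0.5 × 1 × 1.31² = 0.858 mA, giving V_DS = V_DD − I_D R_D = 14.5 − 0.858 × 48.8 = -27.4 V.
But -27.4 V < V_ov = 1.31 V, so the device is actually in triode.
In triode I_D = k_n[V_ov V_DS − ½ V_DS²] and I_D = (V_DD − V_DS)/R_D. Equating: 24.4 V_DS² − 64.93 V_DS + 14.5 = 0, giving V_DS = 0.246 V (the root below V_ov).
I_D = (14.5 − 0.246) / 48.8 = 0.292 mA.

I_D = 0.292 mA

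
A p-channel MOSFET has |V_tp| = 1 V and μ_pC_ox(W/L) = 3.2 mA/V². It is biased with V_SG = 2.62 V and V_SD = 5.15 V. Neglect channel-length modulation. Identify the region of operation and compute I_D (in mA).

V_ov = V_SG − |V_tp| = 2.62 − 1 = 1.62 V.
Since V_SD = 5.15 V ≥ V_ov = 1.62 V, the device is in saturation.
I_D = ½ k_p V_ov² = 0.5 × 3.2 × 1.62² = 4.2 mA.

Saturation; I_D = 4.20 mA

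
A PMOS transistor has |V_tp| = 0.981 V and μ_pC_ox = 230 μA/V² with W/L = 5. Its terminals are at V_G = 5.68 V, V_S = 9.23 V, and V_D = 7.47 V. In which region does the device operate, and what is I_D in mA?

Triode; I_D = 3.42 mA

V_SG = V_S − V_G = 9.23 − 5.68 = 3.55 V; V_SD = V_S − V_D = 9.23 − 7.47 = 1.76 V.
k_p = μ_pC_ox · (W/L) = 1.15 mA/V².
V_ov = V_SG − |V_tp| = 3.55 − 0.981 = 2.57 V.
Since V_SD = 1.76 V < V_ov = 2.57 V, the device is in the triode region.
I_D = k_p [V_ov · V_SD − ½ V_SD²] = 1.15 × [2.57 × 1.76 − 0.5 × 1.76²] = 3.42 mA.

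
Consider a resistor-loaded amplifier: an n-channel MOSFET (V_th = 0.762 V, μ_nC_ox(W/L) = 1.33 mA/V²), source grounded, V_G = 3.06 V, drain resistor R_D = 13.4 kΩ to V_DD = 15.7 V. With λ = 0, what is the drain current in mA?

I_D = 1.14 mA

V_GS = V_G = 3.06 V, so V_ov = 3.06 − 0.762 = 2.3 V.
Assume saturation: I_D = ½ k_n V_ov² = 0.5 × 1.33 × 2.3² = 3.51 mA, giving V_DS = V_DD − I_D R_D = 15.7 − 3.51 × 13.4 = -31.4 V.
But -31.4 V < V_ov = 2.3 V, so the device is actually in triode.
In triode I_D = k_n[V_ov V_DS − ½ V_DS²] and I_D = (V_DD − V_DS)/R_D. Equating: 8.91 V_DS² − 41.95 V_DS + 15.7 = 0, giving V_DS = 0.41 V (the root below V_ov).
I_D = (15.7 − 0.41) / 13.4 = 1.14 mA.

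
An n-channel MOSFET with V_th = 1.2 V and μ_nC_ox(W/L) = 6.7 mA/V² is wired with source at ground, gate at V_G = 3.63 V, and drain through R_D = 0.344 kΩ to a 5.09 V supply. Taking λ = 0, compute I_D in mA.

I_D = 12.1 mA

V_GS = V_G = 3.63 V, so V_ov = 3.63 − 1.2 = 2.43 V.
Assume saturation: I_D = ½ k_n V_ov² = 0.5 × 6.7 × 2.43² = 19.8 mA, giving V_DS = V_DD − I_D R_D = 5.09 − 19.8 × 0.344 = -1.71 V.
But -1.71 V < V_ov = 2.43 V, so the device is actually in triode.
In triode I_D = k_n[V_ov V_DS − ½ V_DS²] and I_D = (V_DD − V_DS)/R_D. Equating: 1.15 V_DS² − 6.601 V_DS + 5.09 = 0, giving V_DS = 0.918 V (the root below V_ov).
I_D = (5.09 − 0.918) / 0.344 = 12.1 mA.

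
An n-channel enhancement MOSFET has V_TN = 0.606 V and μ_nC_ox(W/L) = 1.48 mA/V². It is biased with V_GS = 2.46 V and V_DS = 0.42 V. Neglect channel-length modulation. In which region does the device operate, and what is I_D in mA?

Triode; I_D = 1.02 mA

V_ov = V_GS − V_TN = 2.46 − 0.606 = 1.85 V.
Since V_DS = 0.42 V < V_ov = 1.85 V, the device is in the triode region.
I_D = k_n [V_ov · V_DS − ½ V_DS²] = 1.48 × [1.85 × 0.42 − 0.5 × 0.42²] = 1.02 mA.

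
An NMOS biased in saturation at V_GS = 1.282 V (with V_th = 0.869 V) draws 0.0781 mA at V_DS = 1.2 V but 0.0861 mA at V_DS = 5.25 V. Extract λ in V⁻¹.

λ = 0.0261 V⁻¹

With V_GS fixed, I_D ∝ (1 + λ V_DS) in saturation, so I_D2/I_D1 = (1 + λ V_DS2)/(1 + λ V_DS1).
0.0861/0.0781 = 1.102 = (1 + 5.25 λ)/(1 + 1.2 λ).
Solving: λ (I_D1 V_DS2 − I_D2 V_DS1) = I_D2 − I_D1, so λ = (0.0861 − 0.0781) / (0.0781 × 5.25 − 0.0861 × 1.2) = 0.008 / 0.307 = 0.0261 V⁻¹.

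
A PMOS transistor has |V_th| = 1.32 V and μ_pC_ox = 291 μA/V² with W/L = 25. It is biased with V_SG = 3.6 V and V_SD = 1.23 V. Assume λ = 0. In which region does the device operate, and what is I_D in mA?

Triode; I_D = 14.9 mA

k_p = μ_pC_ox · (W/L) = 7.275 mA/V².
V_ov = V_SG − |V_th| = 3.6 − 1.32 = 2.28 V.
Since V_SD = 1.23 V < V_ov = 2.28 V, the device is in the triode region.
I_D = k_p [V_ov · V_SD − ½ V_SD²] = 7.275 × [2.28 × 1.23 − 0.5 × 1.23²] = 14.9 mA.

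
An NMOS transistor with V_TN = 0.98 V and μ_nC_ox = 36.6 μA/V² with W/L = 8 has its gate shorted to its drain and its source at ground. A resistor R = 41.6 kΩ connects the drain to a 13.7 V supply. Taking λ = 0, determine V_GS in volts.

V_GS = 2.35 V

With gate tied to drain, V_GS = V_DS ≥ V_GS − V_TN, so the device is in saturation.
k_n = μ_nC_ox · (W/L) = 0.2928 mA/V².
KCL at the drain: ½ k_n (V_GS − V_TN)² = (V_DD − V_GS)/R.
Let x = V_GS − 0.98. Then 6.09 x² + x − 12.72 = 0, giving x = 1.37 V (positive root), so V_GS = 2.35 V.
I_D = (V_DD − V_GS)/R = (13.7 − 2.35) / 41.6 = 0.273 mA.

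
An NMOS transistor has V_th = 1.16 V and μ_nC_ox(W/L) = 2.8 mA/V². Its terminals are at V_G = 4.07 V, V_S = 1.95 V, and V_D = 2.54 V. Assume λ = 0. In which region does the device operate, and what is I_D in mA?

Triode; I_D = 1.10 mA

V_GS = V_G − V_S = 4.07 − 1.95 = 2.12 V; V_DS = V_D − V_S = 2.54 − 1.95 = 0.59 V.
V_ov = V_GS − V_th = 2.12 − 1.16 = 0.96 V.
Since V_DS = 0.59 V < V_ov = 0.96 V, the device is in the triode region.
I_D = k_n [V_ov · V_DS − ½ V_DS²] = 2.8 × [0.96 × 0.59 − 0.5 × 0.59²] = 1.1 mA.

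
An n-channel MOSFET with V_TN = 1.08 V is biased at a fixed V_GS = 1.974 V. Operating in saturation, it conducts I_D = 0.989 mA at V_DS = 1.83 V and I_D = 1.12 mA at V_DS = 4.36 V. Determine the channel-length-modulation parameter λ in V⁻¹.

λ = 0.0579 V⁻¹

With V_GS fixed, I_D ∝ (1 + λ V_DS) in saturation, so I_D2/I_D1 = (1 + λ V_DS2)/(1 + λ V_DS1).
1.12/0.989 = 1.132 = (1 + 4.36 λ)/(1 + 1.83 λ).
Solving: λ (I_D1 V_DS2 − I_D2 V_DS1) = I_D2 − I_D1, so λ = (1.12 − 0.989) / (0.989 × 4.36 − 1.12 × 1.83) = 0.131 / 2.26 = 0.0579 V⁻¹.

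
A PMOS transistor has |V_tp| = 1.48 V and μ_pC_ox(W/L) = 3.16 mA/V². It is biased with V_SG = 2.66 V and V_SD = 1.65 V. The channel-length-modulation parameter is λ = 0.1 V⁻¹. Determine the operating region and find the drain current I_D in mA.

V_ov = V_SG − |V_tp| = 2.66 − 1.48 = 1.18 V.
Since V_SD = 1.65 V ≥ V_ov = 1.18 V, the device is in saturation.
I_D = ½ k_p V_ov² (1 + λ V_SD) = 0.5 × 3.16 × 1.18² × (1 + 0.1 × 1.65) = 2.56 mA.

Saturation; I_D = 2.56 mA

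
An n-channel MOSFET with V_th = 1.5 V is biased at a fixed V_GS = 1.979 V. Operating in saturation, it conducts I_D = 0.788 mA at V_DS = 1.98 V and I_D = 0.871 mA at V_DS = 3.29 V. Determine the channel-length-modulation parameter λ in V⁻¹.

λ = 0.0956 V⁻¹

With V_GS fixed, I_D ∝ (1 + λ V_DS) in saturation, so I_D2/I_D1 = (1 + λ V_DS2)/(1 + λ V_DS1).
0.871/0.788 = 1.105 = (1 + 3.29 λ)/(1 + 1.98 λ).
Solving: λ (I_D1 V_DS2 − I_D2 V_DS1) = I_D2 − I_D1, so λ = (0.871 − 0.788) / (0.788 × 3.29 − 0.871 × 1.98) = 0.083 / 0.868 = 0.0956 V⁻¹.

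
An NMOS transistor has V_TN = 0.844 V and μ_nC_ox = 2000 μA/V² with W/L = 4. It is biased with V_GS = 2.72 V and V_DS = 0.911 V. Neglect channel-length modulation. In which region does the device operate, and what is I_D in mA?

Triode; I_D = 10.4 mA

k_n = μ_nC_ox · (W/L) = 8 mA/V².
V_ov = V_GS − V_TN = 2.72 − 0.844 = 1.88 V.
Since V_DS = 0.911 V < V_ov = 1.88 V, the device is in the triode region.
I_D = k_n [V_ov · V_DS − ½ V_DS²] = 8 × [1.88 × 0.911 − 0.5 × 0.911²] = 10.4 mA.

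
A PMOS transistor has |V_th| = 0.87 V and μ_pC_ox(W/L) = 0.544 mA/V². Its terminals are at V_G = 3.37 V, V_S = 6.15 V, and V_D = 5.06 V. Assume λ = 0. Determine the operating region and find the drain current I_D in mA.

V_SG = V_S − V_G = 6.15 − 3.37 = 2.78 V; V_SD = V_S − V_D = 6.15 − 5.06 = 1.09 V.
V_ov = V_SG − |V_th| = 2.78 − 0.87 = 1.91 V.
Since V_SD = 1.09 V < V_ov = 1.91 V, the device is in the triode region.
I_D = k_p [V_ov · V_SD − ½ V_SD²] = 0.544 × [1.91 × 1.09 − 0.5 × 1.09²] = 0.809 mA.

Triode; I_D = 0.809 mA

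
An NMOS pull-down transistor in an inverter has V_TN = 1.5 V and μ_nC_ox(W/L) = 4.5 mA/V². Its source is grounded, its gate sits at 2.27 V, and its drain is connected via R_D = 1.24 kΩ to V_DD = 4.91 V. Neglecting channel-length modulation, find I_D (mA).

V_GS = V_G = 2.27 V, so V_ov = 2.27 − 1.5 = 0.77 V.
Assume saturation: I_D = ½ k_n V_ov² = 0.5 × 4.5 × 0.77² = 1.33 mA, giving V_DS = V_DD − I_D R_D = 4.91 − 1.33 × 1.24 = 3.26 V.
V_DS = 3.26 V ≥ V_ov = 0.77 V, confirming saturation.

I_D = 1.33 mA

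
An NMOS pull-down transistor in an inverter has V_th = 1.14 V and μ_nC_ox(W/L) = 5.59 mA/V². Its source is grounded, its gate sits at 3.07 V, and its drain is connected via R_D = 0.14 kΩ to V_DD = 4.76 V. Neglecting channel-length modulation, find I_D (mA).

V_GS = V_G = 3.07 V, so V_ov = 3.07 − 1.14 = 1.93 V.
Assume saturation: I_D = ½ k_n V_ov² = 0.5 × 5.59 × 1.93² = 10.4 mA, giving V_DS = V_DD − I_D R_D = 4.76 − 10.4 × 0.14 = 3.3 V.
V_DS = 3.3 V ≥ V_ov = 1.93 V, confirming saturation.

I_D = 10.4 mA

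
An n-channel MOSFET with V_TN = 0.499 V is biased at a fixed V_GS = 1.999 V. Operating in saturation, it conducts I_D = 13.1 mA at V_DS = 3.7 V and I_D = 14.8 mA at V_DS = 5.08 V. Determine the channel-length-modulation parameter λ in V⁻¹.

λ = 0.144 V⁻¹

With V_GS fixed, I_D ∝ (1 + λ V_DS) in saturation, so I_D2/I_D1 = (1 + λ V_DS2)/(1 + λ V_DS1).
14.8/13.1 = 1.13 = (1 + 5.08 λ)/(1 + 3.7 λ).
Solving: λ (I_D1 V_DS2 − I_D2 V_DS1) = I_D2 − I_D1, so λ = (14.8 − 13.1) / (13.1 × 5.08 − 14.8 × 3.7) = 1.7 / 11.8 = 0.144 V⁻¹.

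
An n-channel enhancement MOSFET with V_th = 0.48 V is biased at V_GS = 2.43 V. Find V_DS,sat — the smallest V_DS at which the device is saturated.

The boundary between triode and saturation is V_DS = V_GS − V_th = V_ov.
V_ov = 2.43 − 0.48 = 1.95 V.

V_DS,sat = 1.95 V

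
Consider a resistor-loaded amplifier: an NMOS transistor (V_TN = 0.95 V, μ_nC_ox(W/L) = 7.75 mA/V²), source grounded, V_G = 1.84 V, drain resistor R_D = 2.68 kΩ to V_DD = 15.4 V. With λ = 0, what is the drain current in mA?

V_GS = V_G = 1.84 V, so V_ov = 1.84 − 0.95 = 0.89 V.
Assume saturation: I_D = ½ k_n V_ov² = 0.5 × 7.75 × 0.89² = 3.07 mA, giving V_DS = V_DD − I_D R_D = 15.4 − 3.07 × 2.68 = 7.17 V.
V_DS = 7.17 V ≥ V_ov = 0.89 V, confirming saturation.

I_D = 3.07 mA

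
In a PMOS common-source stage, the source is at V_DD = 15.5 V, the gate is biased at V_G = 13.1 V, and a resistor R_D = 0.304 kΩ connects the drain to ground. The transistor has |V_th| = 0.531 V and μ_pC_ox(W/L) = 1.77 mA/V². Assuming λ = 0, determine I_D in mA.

I_D = 3.09 mA

V_SG = V_DD − V_G = 15.5 − 13.1 = 2.4 V, so V_ov = 2.4 − 0.531 = 1.87 V.
Assume saturation: I_D = ½ k_p V_ov² = 0.5 × 1.77 × 1.87² = 3.09 mA, giving V_SD = V_DD − I_D R_D = 15.5 − 3.09 × 0.304 = 14.6 V.
V_SD = 14.6 V ≥ V_ov = 1.87 V, confirming saturation.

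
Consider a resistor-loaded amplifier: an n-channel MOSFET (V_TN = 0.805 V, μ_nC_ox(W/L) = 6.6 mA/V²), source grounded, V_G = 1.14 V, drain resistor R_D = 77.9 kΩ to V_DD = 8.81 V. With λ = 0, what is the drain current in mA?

V_GS = V_G = 1.14 V, so V_ov = 1.14 − 0.805 = 0.335 V.
Assume saturation: I_D = ½ k_n V_ov² = 0.5 × 6.6 × 0.335² = 0.37 mA, giving V_DS = V_DD − I_D R_D = 8.81 − 0.37 × 77.9 = -20 V.
But -20 V < V_ov = 0.335 V, so the device is actually in triode.
In triode I_D = k_n[V_ov V_DS − ½ V_DS²] and I_D = (V_DD − V_DS)/R_D. Equating: 257 V_DS² − 173.2 V_DS + 8.81 = 0, giving V_DS = 0.0554 V (the root below V_ov).
I_D = (8.81 − 0.0554) / 77.9 = 0.112 mA.

I_D = 0.112 mA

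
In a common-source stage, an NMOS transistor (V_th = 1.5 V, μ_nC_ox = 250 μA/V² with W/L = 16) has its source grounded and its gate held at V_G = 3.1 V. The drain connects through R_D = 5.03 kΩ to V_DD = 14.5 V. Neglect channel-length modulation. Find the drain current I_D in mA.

V_GS = V_G = 3.1 V, so V_ov = 3.1 − 1.5 = 1.6 V.
k_n = μ_nC_ox · (W/L) = 4 mA/V².
Assume saturation: I_D = ½ k_n V_ov² = 0.5 × 4 × 1.6² = 5.12 mA, giving V_DS = V_DD − I_D R_D = 14.5 − 5.12 × 5.03 = -11.3 V.
But -11.3 V < V_ov = 1.6 V, so the device is actually in triode.
In triode I_D = k_n[V_ov V_DS − ½ V_DS²] and I_D = (V_DD − V_DS)/R_D. Equating: 10.1 V_DS² − 33.19 V_DS + 14.5 = 0, giving V_DS = 0.518 V (the root below V_ov).
I_D = (14.5 − 0.518) / 5.03 = 2.78 mA.

I_D = 2.78 mA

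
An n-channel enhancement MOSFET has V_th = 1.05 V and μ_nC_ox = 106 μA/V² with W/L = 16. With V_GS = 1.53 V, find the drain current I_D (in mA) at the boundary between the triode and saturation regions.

At the boundary V_DS = V_ov = V_GS − V_th = 1.53 − 1.05 = 0.48 V.
k_n = μ_nC_ox · (W/L) = 1.696 mA/V².
I_D = ½ k_n V_ov² = 0.5 × 1.696 × 0.48² = 0.195 mA.

I_D = 0.195 mA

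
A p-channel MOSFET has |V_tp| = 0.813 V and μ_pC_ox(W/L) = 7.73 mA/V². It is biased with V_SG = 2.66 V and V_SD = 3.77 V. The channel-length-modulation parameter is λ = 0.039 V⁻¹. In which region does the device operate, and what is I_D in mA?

V_ov = V_SG − |V_tp| = 2.66 − 0.813 = 1.85 V.
Since V_SD = 3.77 V ≥ V_ov = 1.85 V, the device is in saturation.
I_D = ½ k_p V_ov² (1 + λ V_SD) = 0.5 × 7.73 × 1.85² × (1 + 0.039 × 3.77) = 15.1 mA.

Saturation; I_D = 15.1 mA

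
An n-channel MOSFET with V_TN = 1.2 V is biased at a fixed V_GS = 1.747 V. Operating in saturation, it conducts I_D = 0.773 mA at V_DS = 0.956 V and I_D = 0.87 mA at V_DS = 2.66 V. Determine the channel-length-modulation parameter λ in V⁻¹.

With V_GS fixed, I_D ∝ (1 + λ V_DS) in saturation, so I_D2/I_D1 = (1 + λ V_DS2)/(1 + λ V_DS1).
0.87/0.773 = 1.125 = (1 + 2.66 λ)/(1 + 0.956 λ).
Solving: λ (I_D1 V_DS2 − I_D2 V_DS1) = I_D2 − I_D1, so λ = (0.87 − 0.773) / (0.773 × 2.66 − 0.87 × 0.956) = 0.097 / 1.22 = 0.0792 V⁻¹.

λ = 0.0792 V⁻¹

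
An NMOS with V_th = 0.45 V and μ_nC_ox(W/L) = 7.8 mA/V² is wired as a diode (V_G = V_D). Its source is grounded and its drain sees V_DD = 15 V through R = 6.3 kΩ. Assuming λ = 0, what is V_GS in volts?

V_GS = 1.20 V

With gate tied to drain, V_GS = V_DS ≥ V_GS − V_th, so the device is in saturation.
KCL at the drain: ½ k_n (V_GS − V_th)² = (V_DD − V_GS)/R.
Let x = V_GS − 0.45. Then 24.6 x² + x − 14.55 = 0, giving x = 0.749 V (positive root), so V_GS = 1.2 V.
I_D = (V_DD − V_GS)/R = (15 − 1.2) / 6.3 = 2.19 mA.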